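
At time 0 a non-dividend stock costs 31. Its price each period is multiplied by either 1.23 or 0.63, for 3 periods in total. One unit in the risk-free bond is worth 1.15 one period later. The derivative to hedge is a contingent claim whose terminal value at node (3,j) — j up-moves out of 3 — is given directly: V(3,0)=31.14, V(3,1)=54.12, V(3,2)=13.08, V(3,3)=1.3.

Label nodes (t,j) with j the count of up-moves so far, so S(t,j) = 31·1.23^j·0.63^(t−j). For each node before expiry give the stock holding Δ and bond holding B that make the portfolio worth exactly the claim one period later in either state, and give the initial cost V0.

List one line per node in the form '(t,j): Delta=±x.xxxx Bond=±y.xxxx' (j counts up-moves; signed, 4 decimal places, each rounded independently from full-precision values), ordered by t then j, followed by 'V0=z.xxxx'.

No-arbitrage ⇒ martingale measure with p* = (R−d)/(u−d) = 0.8667.
Terminal payoffs: V(3,0)=31.1400, V(3,1)=54.1200, V(3,2)=13.0800, V(3,3)=1.3000
Node (2,0) S=12.3039: V=(p*·54.1200+(1−p*)·31.1400)/1.15=44.3965; Δ=(54.1200−31.1400)/(15.1338−7.7515)=3.1128; B=V−Δ·S=6.0965
Node (2,1) S=24.0219: V=(p*·13.0800+(1−p*)·54.1200)/1.15=16.1322; Δ=(13.0800−54.1200)/(29.5469−15.1338)=-2.8474; B=V−Δ·S=84.5322
Node (2,2) S=46.8999: V=(p*·1.3000+(1−p*)·13.0800)/1.15=2.4962; Δ=(1.3000−13.0800)/(57.6869−29.5469)=-0.4186; B=V−Δ·S=22.1296
Node (1,0) S=19.5300: V=(p*·16.1322+(1−p*)·44.3965)/1.15=17.3050; Δ=(16.1322−44.3965)/(24.0219−12.3039)=-2.4120; B=V−Δ·S=64.4122
Node (1,1) S=38.1300: V=(p*·2.4962+(1−p*)·16.1322)/1.15=3.7516; Δ=(2.4962−16.1322)/(46.8999−24.0219)=-0.5960; B=V−Δ·S=26.4782
Node (0,0) S=31.0000: V=(p*·3.7516+(1−p*)·17.3050)/1.15=4.8337; Δ=(3.7516−17.3050)/(38.1300−19.5300)=-0.7287; B=V−Δ·S=27.4227
Each (Δ,B) replicates both successor values, so the strategy is self-financing and V0 is arbitrage-free.

(0,0): Delta=-0.7287 Bond=27.4227
(1,0): Delta=-2.4120 Bond=64.4122
(1,1): Delta=-0.5960 Bond=26.4782
(2,0): Delta=3.1128 Bond=6.0965
(2,1): Delta=-2.8474 Bond=84.5322
(2,2): Delta=-0.4186 Bond=22.1296
V0=4.8337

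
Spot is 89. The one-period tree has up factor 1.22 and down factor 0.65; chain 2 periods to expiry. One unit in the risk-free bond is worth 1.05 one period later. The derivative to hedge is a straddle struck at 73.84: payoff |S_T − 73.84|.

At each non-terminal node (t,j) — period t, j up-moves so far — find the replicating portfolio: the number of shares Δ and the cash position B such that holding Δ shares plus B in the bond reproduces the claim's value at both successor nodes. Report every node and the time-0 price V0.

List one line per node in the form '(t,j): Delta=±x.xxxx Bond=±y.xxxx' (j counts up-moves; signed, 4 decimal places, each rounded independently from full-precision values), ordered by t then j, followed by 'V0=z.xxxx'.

Risk-neutral probability p* = (R−d)/(u−d) = (1.05−0.65)/(1.22−0.65) = 0.7018.
At expiry t=2: V(2,0)=36.2375, V(2,1)=3.2630, V(2,2)=58.6276
  t=1,j=0: stock 57.8500 → up 70.5770 (V=3.2630), down 37.6025 (V=36.2375). Price 12.4738; hedge Δ=-1.0000, bond B=70.3238.
  t=1,j=1: stock 108.5800 → up 132.4676 (V=58.6276), down 70.5770 (V=3.2630). Price 40.1099; hedge Δ=0.8946, bond B=-57.0210.
  t=0,j=0: stock 89.0000 → up 108.5800 (V=40.1099), down 57.8500 (V=12.4738). Price 30.3500; hedge Δ=0.5448, bond B=-18.1343.
Check: Δ(0,0)·S0 + B(0,0) = 30.3500 = V0.

(0,0): Delta=0.5448 Bond=-18.1343
(1,0): Delta=-1.0000 Bond=70.3238
(1,1): Delta=0.8946 Bond=-57.0210
V0=30.3500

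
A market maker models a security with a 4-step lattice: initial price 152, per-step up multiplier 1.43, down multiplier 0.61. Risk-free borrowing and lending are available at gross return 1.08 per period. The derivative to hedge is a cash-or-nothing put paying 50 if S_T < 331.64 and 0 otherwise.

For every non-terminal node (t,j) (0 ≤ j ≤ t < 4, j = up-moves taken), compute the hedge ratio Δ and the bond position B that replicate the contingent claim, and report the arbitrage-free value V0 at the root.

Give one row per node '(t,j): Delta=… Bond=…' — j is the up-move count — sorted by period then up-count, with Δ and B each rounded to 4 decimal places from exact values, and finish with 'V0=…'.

(0,0): Delta=-0.0600 Bond=41.8995
(1,0): Delta=0.0000 Bond=39.6916
(1,1): Delta=-0.0790 Bond=49.3919
(2,0): Delta=0.0000 Bond=42.8669
(2,1): Delta=0.0000 Bond=42.8669
(2,2): Delta=-0.1041 Bond=61.1447
(3,0): Delta=0.0000 Bond=46.2963
(3,1): Delta=0.0000 Bond=46.2963
(3,2): Delta=0.0000 Bond=46.2963
(3,3): Delta=-0.1372 Bond=80.7362
V0=32.7850

Risk-neutral probability p* = (R−d)/(u−d) = (1.08−0.61)/(1.43−0.61) = 0.5732.
Terminal values V(4,·): V(4,0)=50.0000, V(4,1)=50.0000, V(4,2)=50.0000, V(4,3)=50.0000, V(4,4)=0.0000
Node (3,0) S=34.5011: V=(p*·50.0000+(1−p*)·50.0000)/1.08=46.2963; Δ=(50.0000−50.0000)/(49.3366−21.0457)=0.0000; B=V−Δ·S=46.2963
Node (3,1) S=80.8797: V=(p*·50.0000+(1−p*)·50.0000)/1.08=46.2963; Δ=(50.0000−50.0000)/(115.6579−49.3366)=0.0000; B=V−Δ·S=46.2963
Node (3,2) S=189.6031: V=(p*·50.0000+(1−p*)·50.0000)/1.08=46.2963; Δ=(50.0000−50.0000)/(271.1325−115.6579)=0.0000; B=V−Δ·S=46.2963
Node (3,3) S=444.4795: V=(p*·0.0000+(1−p*)·50.0000)/1.08=19.7606; Δ=(0.0000−50.0000)/(635.6056−271.1325)=-0.1372; B=V−Δ·S=80.7362
Node (2,0) S=56.5592: V=(p*·46.2963+(1−p*)·46.2963)/1.08=42.8669; Δ=(46.2963−46.2963)/(80.8797−34.5011)=0.0000; B=V−Δ·S=42.8669
Node (2,1) S=132.5896: V=(p*·46.2963+(1−p*)·46.2963)/1.08=42.8669; Δ=(46.2963−46.2963)/(189.6031−80.8797)=0.0000; B=V−Δ·S=42.8669
Node (2,2) S=310.8248: V=(p*·19.7606+(1−p*)·46.2963)/1.08=28.7841; Δ=(19.7606−46.2963)/(444.4795−189.6031)=-0.1041; B=V−Δ·S=61.1447
Node (1,0) S=92.7200: V=(p*·42.8669+(1−p*)·42.8669)/1.08=39.6916; Δ=(42.8669−42.8669)/(132.5896−56.5592)=0.0000; B=V−Δ·S=39.6916
Node (1,1) S=217.3600: V=(p*·28.7841+(1−p*)·42.8669)/1.08=32.2177; Δ=(28.7841−42.8669)/(310.8248−132.5896)=-0.0790; B=V−Δ·S=49.3919
Node (0,0) S=152.0000: V=(p*·32.2177+(1−p*)·39.6916)/1.08=32.7850; Δ=(32.2177−39.6916)/(217.3600−92.7200)=-0.0600; B=V−Δ·S=41.8995
Check: Δ(0,0)·S0 + B(0,0) = 32.7850 = V0.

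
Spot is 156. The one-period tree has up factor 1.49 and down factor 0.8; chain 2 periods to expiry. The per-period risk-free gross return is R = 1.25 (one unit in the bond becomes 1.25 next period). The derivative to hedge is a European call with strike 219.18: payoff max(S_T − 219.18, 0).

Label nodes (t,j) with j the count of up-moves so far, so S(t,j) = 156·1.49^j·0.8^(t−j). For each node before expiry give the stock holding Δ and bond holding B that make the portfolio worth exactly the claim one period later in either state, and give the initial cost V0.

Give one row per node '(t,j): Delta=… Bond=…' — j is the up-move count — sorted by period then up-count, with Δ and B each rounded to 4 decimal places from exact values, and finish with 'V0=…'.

(0,0): Delta=0.6163 Bond=-61.5347
(1,0): Delta=0.0000 Bond=0.0000
(1,1): Delta=0.7928 Bond=-117.9414
V0=34.6132

Under the risk-neutral measure, an up-move has probability p* = (R−d)/(u−d) = 0.6522 and values discount at R = 1.25.
Terminal payoffs: V(2,0)=0.0000, V(2,1)=0.0000, V(2,2)=127.1556
Node (1,0) S=124.8000: V=(p*·0.0000+(1−p*)·0.0000)/1.25=0.0000; Δ=(0.0000−0.0000)/(185.9520−99.8400)=0.0000; B=V−Δ·S=0.0000
Node (1,1) S=232.4400: V=(p*·127.1556+(1−p*)·0.0000)/1.25=66.3421; Δ=(127.1556−0.0000)/(346.3356−185.9520)=0.7928; B=V−Δ·S=-117.9414
Node (0,0) S=156.0000: V=(p*·66.3421+(1−p*)·0.0000)/1.25=34.6132; Δ=(66.3421−0.0000)/(232.4400−124.8000)=0.6163; B=V−Δ·S=-61.5347
Each (Δ,B) replicates both successor values, so the strategy is self-financing and V0 is arbitrage-free.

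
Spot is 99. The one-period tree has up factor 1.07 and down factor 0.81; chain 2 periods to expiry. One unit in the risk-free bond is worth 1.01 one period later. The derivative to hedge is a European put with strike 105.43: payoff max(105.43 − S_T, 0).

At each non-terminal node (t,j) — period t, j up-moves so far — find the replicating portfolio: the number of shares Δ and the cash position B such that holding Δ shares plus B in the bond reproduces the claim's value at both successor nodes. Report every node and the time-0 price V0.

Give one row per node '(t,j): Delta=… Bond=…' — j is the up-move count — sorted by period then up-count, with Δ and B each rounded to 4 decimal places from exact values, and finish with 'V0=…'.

(0,0): Delta=-0.7658 Bond=84.7582
(1,0): Delta=-1.0000 Bond=104.3861
(1,1): Delta=-0.7126 Bond=79.9717
V0=8.9438

No-arbitrage ⇒ martingale measure with p* = (R−d)/(u−d) = 0.7692.
Terminal values V(2,·): V(2,0)=40.4761, V(2,1)=19.6267, V(2,2)=0.0000
Node (1,0) S=80.1900: V=(p*·19.6267+(1−p*)·40.4761)/1.01=24.1961; Δ=(19.6267−40.4761)/(85.8033−64.9539)=-1.0000; B=V−Δ·S=104.3861
Node (1,1) S=105.9300: V=(p*·0.0000+(1−p*)·19.6267)/1.01=4.4844; Δ=(0.0000−19.6267)/(113.3451−85.8033)=-0.7126; B=V−Δ·S=79.9717
Node (0,0) S=99.0000: V=(p*·4.4844+(1−p*)·24.1961)/1.01=8.9438; Δ=(4.4844−24.1961)/(105.9300−80.1900)=-0.7658; B=V−Δ·S=84.7582
Each (Δ,B) replicates both successor values, so the strategy is self-financing and V0 is arbitrage-free.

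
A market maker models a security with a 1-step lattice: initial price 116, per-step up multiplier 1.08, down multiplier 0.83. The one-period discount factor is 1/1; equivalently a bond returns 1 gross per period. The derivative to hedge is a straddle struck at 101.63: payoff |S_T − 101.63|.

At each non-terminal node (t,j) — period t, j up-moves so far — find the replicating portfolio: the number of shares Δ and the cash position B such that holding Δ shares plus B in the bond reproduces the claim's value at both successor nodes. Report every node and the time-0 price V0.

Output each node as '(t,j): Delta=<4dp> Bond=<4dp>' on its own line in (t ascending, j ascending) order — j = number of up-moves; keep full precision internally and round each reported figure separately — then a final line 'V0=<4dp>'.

(0,0): Delta=0.6310 Bond=-55.4060
V0=17.7940

Risk-neutral probability p* = (R−d)/(u−d) = (1−0.83)/(1.08−0.83) = 0.6800.
Payoff layer (t=1): V(1,0)=5.3500, V(1,1)=23.6500
(0,0): S=116.0000. Δ = (V_up−V_dn)/(S_up−S_dn) = (23.6500−5.3500)/(125.2800−96.2800) = 0.6310. V = [p*·23.6500 + (1−p*)·5.3500]/1 = 17.7940. B = V − Δ·S = -55.4060.
Root portfolio cost Δ·116+B reproduces V0=17.7940.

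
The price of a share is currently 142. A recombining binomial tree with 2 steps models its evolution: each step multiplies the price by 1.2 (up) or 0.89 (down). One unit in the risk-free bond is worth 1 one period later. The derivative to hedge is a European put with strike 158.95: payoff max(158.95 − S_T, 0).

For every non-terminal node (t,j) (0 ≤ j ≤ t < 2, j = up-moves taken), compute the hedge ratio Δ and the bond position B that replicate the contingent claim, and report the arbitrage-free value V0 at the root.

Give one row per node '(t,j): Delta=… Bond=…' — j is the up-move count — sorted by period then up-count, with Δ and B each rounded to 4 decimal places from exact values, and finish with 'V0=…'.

(0,0): Delta=-0.6330 Bond=112.5672
(1,0): Delta=-1.0000 Bond=158.9500
(1,1): Delta=-0.1381 Bond=28.2348
V0=22.6827

No-arbitrage ⇒ martingale measure with p* = (R−d)/(u−d) = 0.3548.
Payoff layer (t=2): V(2,0)=46.4718, V(2,1)=7.2940, V(2,2)=0.0000
(1,0): S=126.3800. Δ = (V_up−V_dn)/(S_up−S_dn) = (7.2940−46.4718)/(151.6560−112.4782) = -1.0000. V = [p*·7.2940 + (1−p*)·46.4718]/1 = 32.5700. B = V − Δ·S = 158.9500.
(1,1): S=170.4000. Δ = (V_up−V_dn)/(S_up−S_dn) = (0.0000−7.2940)/(204.4800−151.6560) = -0.1381. V = [p*·0.0000 + (1−p*)·7.2940]/1 = 4.7058. B = V − Δ·S = 28.2348.
(0,0): S=142.0000. Δ = (V_up−V_dn)/(S_up−S_dn) = (4.7058−32.5700)/(170.4000−126.3800) = -0.6330. V = [p*·4.7058 + (1−p*)·32.5700]/1 = 22.6827. B = V − Δ·S = 112.5672.
Root portfolio cost Δ·142+B reproduces V0=22.6827.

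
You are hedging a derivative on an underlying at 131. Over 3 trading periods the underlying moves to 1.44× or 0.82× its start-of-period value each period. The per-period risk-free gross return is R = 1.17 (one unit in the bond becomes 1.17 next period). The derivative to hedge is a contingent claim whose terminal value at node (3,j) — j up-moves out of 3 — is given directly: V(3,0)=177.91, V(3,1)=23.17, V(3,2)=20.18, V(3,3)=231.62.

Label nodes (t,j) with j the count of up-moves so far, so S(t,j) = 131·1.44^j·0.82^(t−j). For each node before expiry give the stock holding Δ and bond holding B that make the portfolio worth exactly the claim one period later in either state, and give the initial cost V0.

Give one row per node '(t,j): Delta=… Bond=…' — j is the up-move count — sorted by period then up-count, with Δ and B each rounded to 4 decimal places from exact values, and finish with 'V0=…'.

(0,0): Delta=0.3289 Bond=1.9994
(1,0): Delta=-0.8865 Bond=132.8904
(1,1): Delta=0.8628 Bond=-98.3715
(2,0): Delta=-2.8334 Bond=326.9796
(2,1): Delta=-0.0312 Bond=23.1833
(2,2): Delta=1.2554 Bond=-221.7662
V0=45.0825

Risk-neutral probability p* = (R−d)/(u−d) = (1.17−0.82)/(1.44−0.82) = 0.5645.
Terminal values V(3,·): V(3,0)=177.9100, V(3,1)=23.1700, V(3,2)=20.1800, V(3,3)=231.6200
  t=2,j=0: stock 88.0844 → up 126.8415 (V=23.1700), down 72.2292 (V=177.9100). Price 77.3990; hedge Δ=-2.8334, bond B=326.9796.
  t=2,j=1: stock 154.6848 → up 222.7461 (V=20.1800), down 126.8415 (V=23.1700). Price 18.3608; hedge Δ=-0.0312, bond B=23.1833.
  t=2,j=2: stock 271.6416 → up 391.1639 (V=231.6200), down 222.7461 (V=20.1800). Price 119.2661; hedge Δ=1.2554, bond B=-221.7662.
  t=1,j=0: stock 107.4200 → up 154.6848 (V=18.3608), down 88.0844 (V=77.3990). Price 37.6675; hedge Δ=-0.8865, bond B=132.8904.
  t=1,j=1: stock 188.6400 → up 271.6416 (V=119.2661), down 154.6848 (V=18.3608). Price 64.3790; hedge Δ=0.8628, bond B=-98.3715.
  t=0,j=0: stock 131.0000 → up 188.6400 (V=64.3790), down 107.4200 (V=37.6675). Price 45.0825; hedge Δ=0.3289, bond B=1.9994.
Self-financing check: at every node Δ·S+B equals the discounted successor values.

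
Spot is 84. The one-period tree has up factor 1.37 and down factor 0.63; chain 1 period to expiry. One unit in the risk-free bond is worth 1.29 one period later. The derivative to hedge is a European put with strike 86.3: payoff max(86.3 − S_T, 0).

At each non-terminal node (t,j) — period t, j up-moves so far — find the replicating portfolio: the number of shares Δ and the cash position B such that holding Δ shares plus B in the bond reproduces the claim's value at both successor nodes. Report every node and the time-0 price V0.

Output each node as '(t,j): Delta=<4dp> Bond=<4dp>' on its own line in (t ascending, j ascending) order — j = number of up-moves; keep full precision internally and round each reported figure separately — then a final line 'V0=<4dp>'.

Risk-neutral probability p* = (R−d)/(u−d) = (1.29−0.63)/(1.37−0.63) = 0.8919.
At expiry t=1: V(1,0)=33.3800, V(1,1)=0.0000
(0,0): S=84.0000. Δ = (V_up−V_dn)/(S_up−S_dn) = (0.0000−33.3800)/(115.0800−52.9200) = -0.5370. V = [p*·0.0000 + (1−p*)·33.3800]/1.29 = 2.7974. B = V − Δ·S = 47.9055.
The time-0 hedge costs 2.7974, which is the no-arbitrage price.

(0,0): Delta=-0.5370 Bond=47.9055
V0=2.7974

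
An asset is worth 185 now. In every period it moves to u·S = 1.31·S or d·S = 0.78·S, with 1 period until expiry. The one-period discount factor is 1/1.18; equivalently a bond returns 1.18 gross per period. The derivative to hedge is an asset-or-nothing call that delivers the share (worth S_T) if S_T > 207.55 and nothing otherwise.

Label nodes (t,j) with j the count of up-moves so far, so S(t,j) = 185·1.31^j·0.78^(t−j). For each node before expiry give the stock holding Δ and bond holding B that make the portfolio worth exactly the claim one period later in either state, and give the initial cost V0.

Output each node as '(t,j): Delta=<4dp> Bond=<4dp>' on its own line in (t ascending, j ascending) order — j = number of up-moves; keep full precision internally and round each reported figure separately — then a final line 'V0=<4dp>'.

(0,0): Delta=2.4717 Bond=-302.2594
V0=155.0048

Risk-neutral probability p* = (R−d)/(u−d) = (1.18−0.78)/(1.31−0.78) = 0.7547.
At expiry t=1: V(1,0)=0.0000, V(1,1)=242.3500
(0,0): S=185.0000. Δ = (V_up−V_dn)/(S_up−S_dn) = (242.3500−0.0000)/(242.3500−144.3000) = 2.4717. V = [p*·242.3500 + (1−p*)·0.0000]/1.18 = 155.0048. B = V − Δ·S = -302.2594.
The time-0 hedge costs 155.0048, which is the no-arbitrage price.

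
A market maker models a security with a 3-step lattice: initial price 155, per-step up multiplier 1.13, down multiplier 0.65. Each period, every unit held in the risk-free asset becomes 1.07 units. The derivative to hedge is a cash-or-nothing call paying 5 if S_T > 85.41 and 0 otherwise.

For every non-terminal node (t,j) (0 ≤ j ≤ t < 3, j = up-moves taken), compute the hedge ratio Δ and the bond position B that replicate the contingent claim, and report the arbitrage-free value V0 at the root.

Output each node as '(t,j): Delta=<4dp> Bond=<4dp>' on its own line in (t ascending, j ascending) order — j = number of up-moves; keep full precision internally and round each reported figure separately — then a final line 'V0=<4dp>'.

No-arbitrage ⇒ martingale measure with p* = (R−d)/(u−d) = 0.8750.
At expiry t=3: V(3,0)=0.0000, V(3,1)=0.0000, V(3,2)=5.0000, V(3,3)=5.0000
(2,0): S=65.4875. Δ = (V_up−V_dn)/(S_up−S_dn) = (0.0000−0.0000)/(74.0009−42.5669) = 0.0000. V = [p*·0.0000 + (1−p*)·0.0000]/1.07 = 0.0000. B = V − Δ·S = 0.0000.
(2,1): S=113.8475. Δ = (V_up−V_dn)/(S_up−S_dn) = (5.0000−0.0000)/(128.6477−74.0009) = 0.0915. V = [p*·5.0000 + (1−p*)·0.0000]/1.07 = 4.0888. B = V − Δ·S = -6.3279.
(2,2): S=197.9195. Δ = (V_up−V_dn)/(S_up−S_dn) = (5.0000−5.0000)/(223.6490−128.6477) = 0.0000. V = [p*·5.0000 + (1−p*)·5.0000]/1.07 = 4.6729. B = V − Δ·S = 4.6729.
(1,0): S=100.7500. Δ = (V_up−V_dn)/(S_up−S_dn) = (4.0888−0.0000)/(113.8475−65.4875) = 0.0845. V = [p*·4.0888 + (1−p*)·0.0000]/1.07 = 3.3436. B = V − Δ·S = -5.1747.
(1,1): S=175.1500. Δ = (V_up−V_dn)/(S_up−S_dn) = (4.6729−4.0888)/(197.9195−113.8475) = 0.0069. V = [p*·4.6729 + (1−p*)·4.0888]/1.07 = 4.2990. B = V − Δ·S = 3.0821.
(0,0): S=155.0000. Δ = (V_up−V_dn)/(S_up−S_dn) = (4.2990−3.3436)/(175.1500−100.7500) = 0.0128. V = [p*·4.2990 + (1−p*)·3.3436]/1.07 = 3.9061. B = V − Δ·S = 1.9159.
Root portfolio cost Δ·155+B reproduces V0=3.9061.

(0,0): Delta=0.0128 Bond=1.9159
(1,0): Delta=0.0845 Bond=-5.1747
(1,1): Delta=0.0069 Bond=3.0821
(2,0): Delta=0.0000 Bond=0.0000
(2,1): Delta=0.0915 Bond=-6.3279
(2,2): Delta=0.0000 Bond=4.6729
V0=3.9061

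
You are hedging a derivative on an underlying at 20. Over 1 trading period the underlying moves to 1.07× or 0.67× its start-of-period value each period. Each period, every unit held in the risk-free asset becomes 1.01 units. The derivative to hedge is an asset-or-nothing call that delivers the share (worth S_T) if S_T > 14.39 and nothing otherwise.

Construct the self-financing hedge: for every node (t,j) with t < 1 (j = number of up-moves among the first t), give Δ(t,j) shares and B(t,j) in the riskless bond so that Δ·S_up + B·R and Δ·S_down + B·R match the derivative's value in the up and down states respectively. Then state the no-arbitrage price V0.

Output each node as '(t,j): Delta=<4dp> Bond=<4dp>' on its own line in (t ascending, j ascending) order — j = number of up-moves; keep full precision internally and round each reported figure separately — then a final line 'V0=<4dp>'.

Under the risk-neutral measure, an up-move has probability p* = (R−d)/(u−d) = 0.8500 and values discount at R = 1.01.
Terminal payoffs: V(1,0)=0.0000, V(1,1)=21.4000
(0,0): S=20.0000. Δ = (V_up−V_dn)/(S_up−S_dn) = (21.4000−0.0000)/(21.4000−13.4000) = 2.6750. V = [p*·21.4000 + (1−p*)·0.0000]/1.01 = 18.0099. B = V − Δ·S = -35.4901.
Each (Δ,B) replicates both successor values, so the strategy is self-financing and V0 is arbitrage-free.

(0,0): Delta=2.6750 Bond=-35.4901
V0=18.0099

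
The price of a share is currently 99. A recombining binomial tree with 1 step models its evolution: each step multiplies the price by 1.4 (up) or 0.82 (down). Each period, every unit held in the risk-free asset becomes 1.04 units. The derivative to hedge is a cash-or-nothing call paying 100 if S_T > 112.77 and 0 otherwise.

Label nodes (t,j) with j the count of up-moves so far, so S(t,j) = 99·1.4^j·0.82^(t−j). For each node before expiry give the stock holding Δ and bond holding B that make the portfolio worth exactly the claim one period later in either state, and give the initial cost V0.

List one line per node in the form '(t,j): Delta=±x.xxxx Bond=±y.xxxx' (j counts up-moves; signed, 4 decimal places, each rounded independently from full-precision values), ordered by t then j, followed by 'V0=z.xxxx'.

(0,0): Delta=1.7416 Bond=-135.9416
V0=36.4721

Under the risk-neutral measure, an up-move has probability p* = (R−d)/(u−d) = 0.3793 and values discount at R = 1.04.
At expiry t=1: V(1,0)=0.0000, V(1,1)=100.0000
(0,0): S=99.0000. Δ = (V_up−V_dn)/(S_up−S_dn) = (100.0000−0.0000)/(138.6000−81.1800) = 1.7416. V = [p*·100.0000 + (1−p*)·0.0000]/1.04 = 36.4721. B = V − Δ·S = -135.9416.
The time-0 hedge costs 36.4721, which is the no-arbitrage price.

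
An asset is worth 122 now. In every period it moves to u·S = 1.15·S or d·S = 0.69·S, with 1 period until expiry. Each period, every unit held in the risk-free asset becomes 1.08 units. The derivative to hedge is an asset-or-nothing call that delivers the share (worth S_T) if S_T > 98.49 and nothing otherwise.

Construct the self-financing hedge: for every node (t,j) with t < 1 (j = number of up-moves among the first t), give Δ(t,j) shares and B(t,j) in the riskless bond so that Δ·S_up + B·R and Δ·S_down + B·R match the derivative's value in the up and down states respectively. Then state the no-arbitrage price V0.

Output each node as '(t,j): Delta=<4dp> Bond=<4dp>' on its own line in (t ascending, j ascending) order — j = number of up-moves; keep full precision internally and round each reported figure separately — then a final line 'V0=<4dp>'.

(0,0): Delta=2.5000 Bond=-194.8611
V0=110.1389

Under the risk-neutral measure, an up-move has probability p* = (R−d)/(u−d) = 0.8478 and values discount at R = 1.08.
At expiry t=1: V(1,0)=0.0000, V(1,1)=140.3000
  t=0,j=0: stock 122.0000 → up 140.3000 (V=140.3000), down 84.1800 (V=0.0000). Price 110.1389; hedge Δ=2.5000, bond B=-194.8611.
The time-0 hedge costs 110.1389, which is the no-arbitrage price.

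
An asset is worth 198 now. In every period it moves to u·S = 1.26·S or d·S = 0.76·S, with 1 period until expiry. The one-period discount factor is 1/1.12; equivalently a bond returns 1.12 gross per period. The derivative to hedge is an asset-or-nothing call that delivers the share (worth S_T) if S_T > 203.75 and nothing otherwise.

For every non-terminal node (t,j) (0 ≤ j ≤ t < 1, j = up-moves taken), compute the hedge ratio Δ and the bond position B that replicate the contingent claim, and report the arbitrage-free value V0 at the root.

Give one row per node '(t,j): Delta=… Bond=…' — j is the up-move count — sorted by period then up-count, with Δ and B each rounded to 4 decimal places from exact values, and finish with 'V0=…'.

(0,0): Delta=2.5200 Bond=-338.5800
V0=160.3800

No-arbitrage ⇒ martingale measure with p* = (R−d)/(u−d) = 0.7200.
Payoff layer (t=1): V(1,0)=0.0000, V(1,1)=249.4800
Node (0,0) S=198.0000: V=(p*·249.4800+(1−p*)·0.0000)/1.12=160.3800; Δ=(249.4800−0.0000)/(249.4800−150.4800)=2.5200; B=V−Δ·S=-338.5800
Root portfolio cost Δ·198+B reproduces V0=160.3800.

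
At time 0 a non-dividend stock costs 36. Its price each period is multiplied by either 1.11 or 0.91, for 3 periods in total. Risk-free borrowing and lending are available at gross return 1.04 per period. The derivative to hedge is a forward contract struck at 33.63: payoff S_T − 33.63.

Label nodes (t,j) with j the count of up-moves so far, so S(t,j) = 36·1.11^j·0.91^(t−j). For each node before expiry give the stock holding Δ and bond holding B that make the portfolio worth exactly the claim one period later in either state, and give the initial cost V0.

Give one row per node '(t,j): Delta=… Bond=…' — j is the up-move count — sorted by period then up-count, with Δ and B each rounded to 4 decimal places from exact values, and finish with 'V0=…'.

Since d<R<u, set p* = (R−d)/(u−d) = 0.6500; price each node as the discounted p*-expectation of its children.
Payoff layer (t=3): V(3,0)=-6.5014, V(3,1)=-0.5391, V(3,2)=6.7336, V(3,3)=15.6047
Node (2,0) S=29.8116: V=(p*·-0.5391+(1−p*)·-6.5014)/1.04=-2.5249; Δ=(-0.5391−-6.5014)/(33.0909−27.1286)=1.0000; B=V−Δ·S=-32.3365
Node (2,1) S=36.3636: V=(p*·6.7336+(1−p*)·-0.5391)/1.04=4.0271; Δ=(6.7336−-0.5391)/(40.3636−33.0909)=1.0000; B=V−Δ·S=-32.3365
Node (2,2) S=44.3556: V=(p*·15.6047+(1−p*)·6.7336)/1.04=12.0191; Δ=(15.6047−6.7336)/(49.2347−40.3636)=1.0000; B=V−Δ·S=-32.3365
Node (1,0) S=32.7600: V=(p*·4.0271+(1−p*)·-2.5249)/1.04=1.6672; Δ=(4.0271−-2.5249)/(36.3636−29.8116)=1.0000; B=V−Δ·S=-31.0928
Node (1,1) S=39.9600: V=(p*·12.0191+(1−p*)·4.0271)/1.04=8.8672; Δ=(12.0191−4.0271)/(44.3556−36.3636)=1.0000; B=V−Δ·S=-31.0928
Node (0,0) S=36.0000: V=(p*·8.8672+(1−p*)·1.6672)/1.04=6.1031; Δ=(8.8672−1.6672)/(39.9600−32.7600)=1.0000; B=V−Δ·S=-29.8969
Check: Δ(0,0)·S0 + B(0,0) = 6.1031 = V0.

(0,0): Delta=1.0000 Bond=-29.8969
(1,0): Delta=1.0000 Bond=-31.0928
(1,1): Delta=1.0000 Bond=-31.0928
(2,0): Delta=1.0000 Bond=-32.3365
(2,1): Delta=1.0000 Bond=-32.3365
(2,2): Delta=1.0000 Bond=-32.3365
V0=6.1031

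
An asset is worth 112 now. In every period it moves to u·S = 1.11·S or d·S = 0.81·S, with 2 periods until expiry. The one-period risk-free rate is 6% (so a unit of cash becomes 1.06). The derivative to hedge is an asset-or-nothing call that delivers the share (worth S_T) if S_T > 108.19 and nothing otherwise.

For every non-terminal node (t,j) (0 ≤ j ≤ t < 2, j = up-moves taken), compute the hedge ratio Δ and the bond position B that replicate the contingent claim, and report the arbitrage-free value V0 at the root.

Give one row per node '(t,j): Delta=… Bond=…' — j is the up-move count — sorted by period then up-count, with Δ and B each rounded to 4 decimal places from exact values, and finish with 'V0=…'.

(0,0): Delta=3.2288 Bond=-276.3343
(1,0): Delta=0.0000 Bond=0.0000
(1,1): Delta=3.7000 Bond=-351.4972
V0=85.2884

Since d<R<u, set p* = (R−d)/(u−d) = 0.8333; price each node as the discounted p*-expectation of its children.
At expiry t=2: V(2,0)=0.0000, V(2,1)=0.0000, V(2,2)=137.9952
Node (1,0) S=90.7200: V=(p*·0.0000+(1−p*)·0.0000)/1.06=0.0000; Δ=(0.0000−0.0000)/(100.6992−73.4832)=0.0000; B=V−Δ·S=0.0000
Node (1,1) S=124.3200: V=(p*·137.9952+(1−p*)·0.0000)/1.06=108.4868; Δ=(137.9952−0.0000)/(137.9952−100.6992)=3.7000; B=V−Δ·S=-351.4972
Node (0,0) S=112.0000: V=(p*·108.4868+(1−p*)·0.0000)/1.06=85.2884; Δ=(108.4868−0.0000)/(124.3200−90.7200)=3.2288; B=V−Δ·S=-276.3343
Self-financing check: at every node Δ·S+B equals the discounted successor values.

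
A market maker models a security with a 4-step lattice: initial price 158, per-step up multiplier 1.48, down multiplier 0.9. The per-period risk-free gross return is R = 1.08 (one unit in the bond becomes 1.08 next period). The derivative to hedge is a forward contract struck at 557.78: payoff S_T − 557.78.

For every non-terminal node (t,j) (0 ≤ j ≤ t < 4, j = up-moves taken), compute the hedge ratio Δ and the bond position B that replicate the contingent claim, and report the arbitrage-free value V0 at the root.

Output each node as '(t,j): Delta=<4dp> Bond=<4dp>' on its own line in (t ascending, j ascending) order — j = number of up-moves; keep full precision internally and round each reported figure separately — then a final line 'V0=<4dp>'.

(0,0): Delta=1.0000 Bond=-409.9850
(1,0): Delta=1.0000 Bond=-442.7837
(1,1): Delta=1.0000 Bond=-442.7837
(2,0): Delta=1.0000 Bond=-478.2064
(2,1): Delta=1.0000 Bond=-478.2064
(2,2): Delta=1.0000 Bond=-478.2064
(3,0): Delta=1.0000 Bond=-516.4630
(3,1): Delta=1.0000 Bond=-516.4630
(3,2): Delta=1.0000 Bond=-516.4630
(3,3): Delta=1.0000 Bond=-516.4630
V0=-251.9850

Under the risk-neutral measure, an up-move has probability p* = (R−d)/(u−d) = 0.3103 and values discount at R = 1.08.
Terminal values V(4,·): V(4,0)=-454.1162, V(4,1)=-387.3106, V(4,2)=-277.4526, V(4,3)=-96.7972, V(4,4)=200.2806
Node (3,0) S=115.1820: V=(p*·-387.3106+(1−p*)·-454.1162)/1.08=-401.2810; Δ=(-387.3106−-454.1162)/(170.4694−103.6638)=1.0000; B=V−Δ·S=-516.4630
Node (3,1) S=189.4104: V=(p*·-277.4526+(1−p*)·-387.3106)/1.08=-327.0526; Δ=(-277.4526−-387.3106)/(280.3274−170.4694)=1.0000; B=V−Δ·S=-516.4630
Node (3,2) S=311.4749: V=(p*·-96.7972+(1−p*)·-277.4526)/1.08=-204.9881; Δ=(-96.7972−-277.4526)/(460.9828−280.3274)=1.0000; B=V−Δ·S=-516.4630
Node (3,3) S=512.2031: V=(p*·200.2806+(1−p*)·-96.7972)/1.08=-4.2598; Δ=(200.2806−-96.7972)/(758.0606−460.9828)=1.0000; B=V−Δ·S=-516.4630
Node (2,0) S=127.9800: V=(p*·-327.0526+(1−p*)·-401.2810)/1.08=-350.2264; Δ=(-327.0526−-401.2810)/(189.4104−115.1820)=1.0000; B=V−Δ·S=-478.2064
Node (2,1) S=210.4560: V=(p*·-204.9881+(1−p*)·-327.0526)/1.08=-267.7504; Δ=(-204.9881−-327.0526)/(311.4749−189.4104)=1.0000; B=V−Δ·S=-478.2064
Node (2,2) S=346.0832: V=(p*·-4.2598+(1−p*)·-204.9881)/1.08=-132.1232; Δ=(-4.2598−-204.9881)/(512.2031−311.4749)=1.0000; B=V−Δ·S=-478.2064
Node (1,0) S=142.2000: V=(p*·-267.7504+(1−p*)·-350.2264)/1.08=-300.5837; Δ=(-267.7504−-350.2264)/(210.4560−127.9800)=1.0000; B=V−Δ·S=-442.7837
Node (1,1) S=233.8400: V=(p*·-132.1232+(1−p*)·-267.7504)/1.08=-208.9437; Δ=(-132.1232−-267.7504)/(346.0832−210.4560)=1.0000; B=V−Δ·S=-442.7837
Node (0,0) S=158.0000: V=(p*·-208.9437+(1−p*)·-300.5837)/1.08=-251.9850; Δ=(-208.9437−-300.5837)/(233.8400−142.2000)=1.0000; B=V−Δ·S=-409.9850
Each (Δ,B) replicates both successor values, so the strategy is self-financing and V0 is arbitrage-free.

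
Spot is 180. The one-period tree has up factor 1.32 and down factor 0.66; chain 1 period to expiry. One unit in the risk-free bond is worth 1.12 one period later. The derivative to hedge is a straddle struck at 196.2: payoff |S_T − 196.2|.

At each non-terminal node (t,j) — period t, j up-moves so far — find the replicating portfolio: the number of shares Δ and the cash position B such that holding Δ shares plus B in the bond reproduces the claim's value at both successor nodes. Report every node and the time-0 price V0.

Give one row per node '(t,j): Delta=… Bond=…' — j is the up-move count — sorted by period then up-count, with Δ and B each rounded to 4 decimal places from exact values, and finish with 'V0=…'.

Since d<R<u, set p* = (R−d)/(u−d) = 0.6970; price each node as the discounted p*-expectation of its children.
Payoff layer (t=1): V(1,0)=77.4000, V(1,1)=41.4000
Node (0,0) S=180.0000: V=(p*·41.4000+(1−p*)·77.4000)/1.12=46.7045; Δ=(41.4000−77.4000)/(237.6000−118.8000)=-0.3030; B=V−Δ·S=101.2500
Self-financing check: at every node Δ·S+B equals the discounted successor values.

(0,0): Delta=-0.3030 Bond=101.2500
V0=46.7045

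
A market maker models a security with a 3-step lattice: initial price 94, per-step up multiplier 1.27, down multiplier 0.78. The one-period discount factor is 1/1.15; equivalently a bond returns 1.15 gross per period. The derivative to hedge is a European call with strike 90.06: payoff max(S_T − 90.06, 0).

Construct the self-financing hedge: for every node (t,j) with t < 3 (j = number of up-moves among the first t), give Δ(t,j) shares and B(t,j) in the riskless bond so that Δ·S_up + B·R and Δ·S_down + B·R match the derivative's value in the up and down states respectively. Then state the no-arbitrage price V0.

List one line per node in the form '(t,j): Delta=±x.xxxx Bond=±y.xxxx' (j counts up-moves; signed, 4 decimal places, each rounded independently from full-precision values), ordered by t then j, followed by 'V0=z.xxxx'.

(0,0): Delta=0.8666 Bond=-44.6791
(1,0): Delta=0.5154 Bond=-25.6286
(1,1): Delta=0.9365 Bond=-59.7331
(2,0): Delta=0.0000 Bond=0.0000
(2,1): Delta=0.6180 Bond=-39.0316
(2,2): Delta=1.0000 Bond=-78.3130
V0=36.7800

Under the risk-neutral measure, an up-move has probability p* = (R−d)/(u−d) = 0.7551 and values discount at R = 1.15.
Payoff layer (t=3): V(3,0)=0.0000, V(3,1)=0.0000, V(3,2)=28.1978, V(3,3)=102.4880
  t=2,j=0: stock 57.1896 → up 72.6308 (V=0.0000), down 44.6079 (V=0.0000). Price 0.0000; hedge Δ=0.0000, bond B=0.0000.
  t=2,j=1: stock 93.1164 → up 118.2578 (V=28.1978), down 72.6308 (V=0.0000). Price 18.5150; hedge Δ=0.6180, bond B=-39.0316.
  t=2,j=2: stock 151.6126 → up 192.5480 (V=102.4880), down 118.2578 (V=28.1978). Price 73.2996; hedge Δ=1.0000, bond B=-78.3130.
  t=1,j=0: stock 73.3200 → up 93.1164 (V=18.5150), down 57.1896 (V=0.0000). Price 12.1571; hedge Δ=0.5154, bond B=-25.6286.
  t=1,j=1: stock 119.3800 → up 151.6126 (V=73.2996), down 93.1164 (V=18.5150). Price 52.0721; hedge Δ=0.9365, bond B=-59.7331.
  t=0,j=0: stock 94.0000 → up 119.3800 (V=52.0721), down 73.3200 (V=12.1571). Price 36.7800; hedge Δ=0.8666, bond B=-44.6791.
Each (Δ,B) replicates both successor values, so the strategy is self-financing and V0 is arbitrage-free.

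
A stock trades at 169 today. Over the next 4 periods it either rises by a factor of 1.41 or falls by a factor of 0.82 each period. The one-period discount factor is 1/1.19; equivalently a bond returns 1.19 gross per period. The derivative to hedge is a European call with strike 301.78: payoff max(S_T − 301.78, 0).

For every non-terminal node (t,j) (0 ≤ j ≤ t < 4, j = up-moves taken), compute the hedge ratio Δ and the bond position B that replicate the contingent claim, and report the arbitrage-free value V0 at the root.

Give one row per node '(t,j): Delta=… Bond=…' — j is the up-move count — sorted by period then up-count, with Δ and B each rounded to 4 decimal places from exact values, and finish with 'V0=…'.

The replicating-portfolio and risk-neutral prices coincide; use p* = (1.19−0.82)/(1.41−0.82) = 0.6271 for the latter.
Terminal payoffs: V(4,0)=0.0000, V(4,1)=0.0000, V(4,2)=0.0000, V(4,3)=86.6904, V(4,4)=366.1995
Node (3,0) S=93.1812: V=(p*·0.0000+(1−p*)·0.0000)/1.19=0.0000; Δ=(0.0000−0.0000)/(131.3855−76.4086)=0.0000; B=V−Δ·S=0.0000
Node (3,1) S=160.2262: V=(p*·0.0000+(1−p*)·0.0000)/1.19=0.0000; Δ=(0.0000−0.0000)/(225.9189−131.3855)=0.0000; B=V−Δ·S=0.0000
Node (3,2) S=275.5109: V=(p*·86.6904+(1−p*)·0.0000)/1.19=45.6850; Δ=(86.6904−0.0000)/(388.4704−225.9189)=0.5333; B=V−Δ·S=-101.2478
Node (3,3) S=473.7443: V=(p*·366.1995+(1−p*)·86.6904)/1.19=220.1477; Δ=(366.1995−86.6904)/(667.9795−388.4704)=1.0000; B=V−Δ·S=-253.5966
Node (2,0) S=113.6356: V=(p*·0.0000+(1−p*)·0.0000)/1.19=0.0000; Δ=(0.0000−0.0000)/(160.2262−93.1812)=0.0000; B=V−Δ·S=0.0000
Node (2,1) S=195.3978: V=(p*·45.6850+(1−p*)·0.0000)/1.19=24.0756; Δ=(45.6850−0.0000)/(275.5109−160.2262)=0.3963; B=V−Δ·S=-53.3566
Node (2,2) S=335.9889: V=(p*·220.1477+(1−p*)·45.6850)/1.19=130.3309; Δ=(220.1477−45.6850)/(473.7443−275.5109)=0.8801; B=V−Δ·S=-165.3686
Node (1,0) S=138.5800: V=(p*·24.0756+(1−p*)·0.0000)/1.19=12.6876; Δ=(24.0756−0.0000)/(195.3978−113.6356)=0.2945; B=V−Δ·S=-28.1184
Node (1,1) S=238.2900: V=(p*·130.3309+(1−p*)·24.0756)/1.19=76.2271; Δ=(130.3309−24.0756)/(335.9889−195.3978)=0.7558; B=V−Δ·S=-103.8667
Node (0,0) S=169.0000: V=(p*·76.2271+(1−p*)·12.6876)/1.19=44.1466; Δ=(76.2271−12.6876)/(238.2900−138.5800)=0.6372; B=V−Δ·S=-63.5476
The time-0 hedge costs 44.1466, which is the no-arbitrage price.

(0,0): Delta=0.6372 Bond=-63.5476
(1,0): Delta=0.2945 Bond=-28.1184
(1,1): Delta=0.7558 Bond=-103.8667
(2,0): Delta=0.0000 Bond=0.0000
(2,1): Delta=0.3963 Bond=-53.3566
(2,2): Delta=0.8801 Bond=-165.3686
(3,0): Delta=0.0000 Bond=0.0000
(3,1): Delta=0.0000 Bond=0.0000
(3,2): Delta=0.5333 Bond=-101.2478
(3,3): Delta=1.0000 Bond=-253.5966
V0=44.1466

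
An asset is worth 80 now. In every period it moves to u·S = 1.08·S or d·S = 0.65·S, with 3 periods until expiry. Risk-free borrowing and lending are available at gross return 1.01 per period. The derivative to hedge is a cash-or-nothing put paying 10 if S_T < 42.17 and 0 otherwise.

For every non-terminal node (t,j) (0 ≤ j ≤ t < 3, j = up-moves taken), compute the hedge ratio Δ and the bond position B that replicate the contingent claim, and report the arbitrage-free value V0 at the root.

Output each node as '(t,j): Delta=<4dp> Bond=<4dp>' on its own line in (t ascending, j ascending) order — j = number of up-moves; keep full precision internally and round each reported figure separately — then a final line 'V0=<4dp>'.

(0,0): Delta=-0.0777 Bond=6.9021
(1,0): Delta=-0.3707 Bond=22.2091
(1,1): Delta=-0.0434 Bond=4.0081
(2,0): Delta=0.0000 Bond=9.9010
(2,1): Delta=-0.4141 Bond=24.8676
(2,2): Delta=0.0000 Bond=0.0000
V0=0.6879

The replicating-portfolio and risk-neutral prices coincide; use p* = (1.01−0.65)/(1.08−0.65) = 0.8372 for the latter.
Payoff layer (t=3): V(3,0)=10.0000, V(3,1)=10.0000, V(3,2)=0.0000, V(3,3)=0.0000
Node (2,0) S=33.8000: V=(p*·10.0000+(1−p*)·10.0000)/1.01=9.9010; Δ=(10.0000−10.0000)/(36.5040−21.9700)=0.0000; B=V−Δ·S=9.9010
Node (2,1) S=56.1600: V=(p*·0.0000+(1−p*)·10.0000)/1.01=1.6118; Δ=(0.0000−10.0000)/(60.6528−36.5040)=-0.4141; B=V−Δ·S=24.8676
Node (2,2) S=93.3120: V=(p*·0.0000+(1−p*)·0.0000)/1.01=0.0000; Δ=(0.0000−0.0000)/(100.7770−60.6528)=0.0000; B=V−Δ·S=0.0000
Node (1,0) S=52.0000: V=(p*·1.6118+(1−p*)·9.9010)/1.01=2.9319; Δ=(1.6118−9.9010)/(56.1600−33.8000)=-0.3707; B=V−Δ·S=22.2091
Node (1,1) S=86.4000: V=(p*·0.0000+(1−p*)·1.6118)/1.01=0.2598; Δ=(0.0000−1.6118)/(93.3120−56.1600)=-0.0434; B=V−Δ·S=4.0081
Node (0,0) S=80.0000: V=(p*·0.2598+(1−p*)·2.9319)/1.01=0.6879; Δ=(0.2598−2.9319)/(86.4000−52.0000)=-0.0777; B=V−Δ·S=6.9021
Self-financing check: at every node Δ·S+B equals the discounted successor values.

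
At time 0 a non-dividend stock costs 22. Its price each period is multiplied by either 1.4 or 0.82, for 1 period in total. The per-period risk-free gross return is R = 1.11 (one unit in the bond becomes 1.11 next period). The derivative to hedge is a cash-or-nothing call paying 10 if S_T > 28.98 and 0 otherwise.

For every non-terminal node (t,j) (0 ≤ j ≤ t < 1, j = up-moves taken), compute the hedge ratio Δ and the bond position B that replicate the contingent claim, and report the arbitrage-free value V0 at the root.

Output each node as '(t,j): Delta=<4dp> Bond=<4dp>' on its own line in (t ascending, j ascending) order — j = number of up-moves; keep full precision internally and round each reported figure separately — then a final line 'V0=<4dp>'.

(0,0): Delta=0.7837 Bond=-12.7369
V0=4.5045

The replicating-portfolio and risk-neutral prices coincide; use p* = (1.11−0.82)/(1.4−0.82) = 0.5000 for the latter.
Terminal values V(1,·): V(1,0)=0.0000, V(1,1)=10.0000
(0,0): S=22.0000. Δ = (V_up−V_dn)/(S_up−S_dn) = (10.0000−0.0000)/(30.8000−18.0400) = 0.7837. V = [p*·10.0000 + (1−p*)·0.0000]/1.11 = 4.5045. B = V − Δ·S = -12.7369.
Root portfolio cost Δ·22+B reproduces V0=4.5045.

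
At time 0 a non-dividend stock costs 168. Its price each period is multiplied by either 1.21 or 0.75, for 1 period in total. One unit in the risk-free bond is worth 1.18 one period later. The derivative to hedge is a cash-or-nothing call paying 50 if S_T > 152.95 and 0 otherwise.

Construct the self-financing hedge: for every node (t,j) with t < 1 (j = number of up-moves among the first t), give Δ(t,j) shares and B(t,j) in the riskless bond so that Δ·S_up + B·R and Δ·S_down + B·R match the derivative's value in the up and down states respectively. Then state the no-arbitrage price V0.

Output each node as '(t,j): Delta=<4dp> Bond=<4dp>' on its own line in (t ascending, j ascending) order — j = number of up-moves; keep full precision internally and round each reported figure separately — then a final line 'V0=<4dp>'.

Risk-neutral probability p* = (R−d)/(u−d) = (1.18−0.75)/(1.21−0.75) = 0.9348.
Payoff layer (t=1): V(1,0)=0.0000, V(1,1)=50.0000
  t=0,j=0: stock 168.0000 → up 203.2800 (V=50.0000), down 126.0000 (V=0.0000). Price 39.6094; hedge Δ=0.6470, bond B=-69.0862.
Check: Δ(0,0)·S0 + B(0,0) = 39.6094 = V0.

(0,0): Delta=0.6470 Bond=-69.0862
V0=39.6094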